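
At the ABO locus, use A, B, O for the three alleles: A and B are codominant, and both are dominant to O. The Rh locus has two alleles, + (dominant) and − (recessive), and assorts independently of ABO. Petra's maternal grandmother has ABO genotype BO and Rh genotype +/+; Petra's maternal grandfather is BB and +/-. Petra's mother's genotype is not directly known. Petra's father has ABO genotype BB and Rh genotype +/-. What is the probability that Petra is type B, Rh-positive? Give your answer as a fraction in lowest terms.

Petra's mother's ABO genotype from BO × BB: 1/2 BB, 1/2 BO.
Crossing each possibility with the father BB and summing P(type B): 1/2·1 + 1/2·1 = 1.
Similarly for Rh via the mother's Rh distribution: P(Rh+) = 7/8.
Independent loci: 1 × 7/8 = 7/8.

7/8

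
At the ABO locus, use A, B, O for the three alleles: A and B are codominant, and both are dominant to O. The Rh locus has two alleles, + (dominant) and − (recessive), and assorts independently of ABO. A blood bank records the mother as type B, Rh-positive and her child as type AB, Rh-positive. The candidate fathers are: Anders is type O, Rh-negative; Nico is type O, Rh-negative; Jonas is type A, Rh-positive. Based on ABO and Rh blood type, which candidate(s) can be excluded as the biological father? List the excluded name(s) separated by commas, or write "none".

A candidate is excluded only if no genotype consistent with his phenotype could produce a type AB, Rh-positive child with a type B, Rh-positive mother.
Anders (type O, Rh-): no genotype consistent with that phenotype can produce a type-AB Rh+ child with a type-B mother.
Nico (type O, Rh-): no genotype consistent with that phenotype can produce a type-AB Rh+ child with a type-B mother.

Anders, Nico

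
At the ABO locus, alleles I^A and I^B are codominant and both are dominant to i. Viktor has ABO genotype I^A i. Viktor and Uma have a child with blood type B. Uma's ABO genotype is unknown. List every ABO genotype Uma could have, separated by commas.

I^A I^B, I^B I^B, I^B i

For each candidate genotype of Uma, check whether crossing it with I^A i can produce every observed child phenotype.
  I^A I^A → possible child types {A} ✗
  I^A I^B → possible child types {A, B, AB} ✓
  I^A i → possible child types {O, A} ✗
  I^B I^B → possible child types {B, AB} ✓
  I^B i → possible child types {O, A, B, AB} ✓
  i i → possible child types {O, A} ✗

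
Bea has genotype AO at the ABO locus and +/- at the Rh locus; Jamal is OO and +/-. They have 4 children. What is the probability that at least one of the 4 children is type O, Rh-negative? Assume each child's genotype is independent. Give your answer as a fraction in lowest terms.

ABO cross AO × OO → 1/2 O, 1/2 A.
Rh cross +/- × +/- → 3/4 Rh+, 1/4 Rh-; so P(type O, Rh-negative) = 1/2 × 1/4 = 1/8 per child.
P(none) = (7/8)^4 = 2401/4096; P(at least one) = 1 − 2401/4096 = 1695/4096.

1695/4096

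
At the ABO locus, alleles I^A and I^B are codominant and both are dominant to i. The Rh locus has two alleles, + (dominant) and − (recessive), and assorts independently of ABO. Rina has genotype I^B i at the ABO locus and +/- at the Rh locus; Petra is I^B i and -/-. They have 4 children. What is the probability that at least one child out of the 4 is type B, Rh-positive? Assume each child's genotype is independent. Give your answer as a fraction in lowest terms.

ABO cross I^B i × I^B i → 1/4 O, 3/4 B.
Rh cross +/- × -/- → 1/2 Rh+, 1/2 Rh-; so P(type B, Rh-positive) = 3/4 × 1/2 = 3/8 per child.
P(none) = (5/8)^4 = 625/4096; P(at least one) = 1 − 625/4096 = 3471/4096.

3471/4096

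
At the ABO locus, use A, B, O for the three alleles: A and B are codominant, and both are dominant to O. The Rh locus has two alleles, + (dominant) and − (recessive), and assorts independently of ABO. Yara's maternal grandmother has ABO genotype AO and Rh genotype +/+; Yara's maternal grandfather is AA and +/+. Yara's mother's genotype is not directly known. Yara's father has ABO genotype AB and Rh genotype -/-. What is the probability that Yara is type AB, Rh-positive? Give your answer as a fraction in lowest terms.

Yara's mother's ABO genotype from AO × AA: 1/2 AA, 1/2 AO.
Crossing each possibility with the father AB and summing P(type AB): 1/2·1/2 + 1/2·1/4 = 3/8.
Similarly for Rh via the mother's Rh distribution: P(Rh+) = 1.
Independent loci: 3/8 × 1 = 3/8.

3/8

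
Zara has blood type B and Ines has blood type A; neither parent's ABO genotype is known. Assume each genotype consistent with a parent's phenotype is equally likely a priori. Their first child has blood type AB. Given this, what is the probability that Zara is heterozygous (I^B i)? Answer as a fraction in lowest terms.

Possible genotypes: Zara ∈ {I^B I^B, I^B i}; Ines ∈ {I^A I^A, I^A i}.
Weight each parental genotype pair by prior × P(type-AB child):
  I^B I^B × I^A I^A: posterior weight 4/9.
  I^B I^B × I^A i: posterior weight 2/9.
  I^B i × I^A I^A: posterior weight 2/9.
  I^B i × I^A i: posterior weight 1/9.
Sum the posterior weight over pairs where Zara is I^B i: 1/3.

1/3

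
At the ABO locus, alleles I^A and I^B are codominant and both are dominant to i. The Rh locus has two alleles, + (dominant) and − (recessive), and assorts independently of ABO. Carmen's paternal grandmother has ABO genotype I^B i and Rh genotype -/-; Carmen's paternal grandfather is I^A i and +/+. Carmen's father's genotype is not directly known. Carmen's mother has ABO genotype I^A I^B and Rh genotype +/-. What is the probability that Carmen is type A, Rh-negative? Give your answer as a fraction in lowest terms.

Carmen's father's ABO genotype from I^B i × I^A i: 1/4 I^A I^B, 1/4 I^A i, 1/4 I^B i, 1/4 i i.
Crossing each possibility with the mother I^A I^B and summing P(type A): 1/4·1/4 + 1/4·1/2 + 1/4·1/4 + 1/4·1/2 = 3/8.
Similarly for Rh via the father's Rh distribution: P(Rh-) = 1/4.
Independent loci: 3/8 × 1/4 = 3/32.

3/32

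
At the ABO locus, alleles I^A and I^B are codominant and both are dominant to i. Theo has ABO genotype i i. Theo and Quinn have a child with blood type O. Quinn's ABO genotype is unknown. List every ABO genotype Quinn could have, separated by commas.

For each candidate genotype of Quinn, check whether crossing it with i i can produce every observed child phenotype.
  I^A I^A → possible child types {A} ✗
  I^A I^B → possible child types {A, B} ✗
  I^A i → possible child types {O, A} ✓
  I^B I^B → possible child types {B} ✗
  I^B i → possible child types {O, B} ✓
  i i → possible child types {O} ✓

I^A i, I^B i, i i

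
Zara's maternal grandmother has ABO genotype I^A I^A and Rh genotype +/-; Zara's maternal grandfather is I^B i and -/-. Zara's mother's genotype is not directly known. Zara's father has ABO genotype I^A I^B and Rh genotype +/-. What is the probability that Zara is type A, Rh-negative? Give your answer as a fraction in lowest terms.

Zara's mother's ABO genotype from I^A I^A × I^B i: 1/2 I^A I^B, 1/2 I^A i.
Crossing each possibility with the father I^A I^B and summing P(type A): 1/2·1/4 + 1/2·1/2 = 3/8.
Similarly for Rh via the mother's Rh distribution: P(Rh-) = 3/8.
Independent loci: 3/8 × 3/8 = 9/64.

9/64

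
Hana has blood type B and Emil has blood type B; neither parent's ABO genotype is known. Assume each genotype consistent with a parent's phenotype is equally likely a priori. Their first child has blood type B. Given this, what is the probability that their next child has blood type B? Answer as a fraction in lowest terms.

19/20

Possible genotypes: Hana ∈ {I^B I^B, I^B i}; Emil ∈ {I^B I^B, I^B i}.
Weight each parental genotype pair by prior × P(type-B child):
  I^B I^B × I^B I^B: posterior weight 4/15; P(next child type B) = 1.
  I^B I^B × I^B i: posterior weight 4/15; P(next child type B) = 1.
  I^B i × I^B I^B: posterior weight 4/15; P(next child type B) = 1.
  I^B i × I^B i: posterior weight 1/5; P(next child type B) = 3/4.
Weighted sum = 19/20.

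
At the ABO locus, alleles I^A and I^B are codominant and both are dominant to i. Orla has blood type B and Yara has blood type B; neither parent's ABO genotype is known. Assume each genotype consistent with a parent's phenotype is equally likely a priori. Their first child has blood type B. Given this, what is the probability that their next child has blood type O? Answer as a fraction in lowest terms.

1/20

Possible genotypes: Orla ∈ {I^B I^B, I^B i}; Yara ∈ {I^B I^B, I^B i}.
Weight each parental genotype pair by prior × P(type-B child):
  I^B I^B × I^B I^B: posterior weight 4/15; P(next child type O) = 0.
  I^B I^B × I^B i: posterior weight 4/15; P(next child type O) = 0.
  I^B i × I^B I^B: posterior weight 4/15; P(next child type O) = 0.
  I^B i × I^B i: posterior weight 1/5; P(next child type O) = 1/4.
Weighted sum = 1/20.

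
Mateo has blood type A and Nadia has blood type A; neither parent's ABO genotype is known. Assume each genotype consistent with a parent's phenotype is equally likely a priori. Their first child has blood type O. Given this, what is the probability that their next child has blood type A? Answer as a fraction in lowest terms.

Possible genotypes: Mateo ∈ {AA, AO}; Nadia ∈ {AA, AO}.
Weight each parental genotype pair by prior × P(type-O child):
  AO × AO: posterior weight 1; P(next child type A) = 3/4.
Weighted sum = 3/4.

3/4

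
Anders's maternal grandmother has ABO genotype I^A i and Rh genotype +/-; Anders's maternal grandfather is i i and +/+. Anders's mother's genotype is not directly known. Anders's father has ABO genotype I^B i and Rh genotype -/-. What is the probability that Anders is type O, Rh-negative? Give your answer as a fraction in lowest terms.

3/32

Anders's mother's ABO genotype from I^A i × i i: 1/2 I^A i, 1/2 i i.
Crossing each possibility with the father I^B i and summing P(type O): 1/2·1/4 + 1/2·1/2 = 3/8.
Similarly for Rh via the mother's Rh distribution: P(Rh-) = 1/4.
Independent loci: 3/8 × 1/4 = 3/32.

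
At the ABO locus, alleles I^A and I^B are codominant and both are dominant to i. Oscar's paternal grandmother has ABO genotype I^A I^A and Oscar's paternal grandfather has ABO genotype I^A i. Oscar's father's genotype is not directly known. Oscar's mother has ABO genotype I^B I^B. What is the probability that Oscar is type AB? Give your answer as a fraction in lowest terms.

Oscar's father's ABO genotype from I^A I^A × I^A i: 1/2 I^A I^A, 1/2 I^A i.
Crossing each possibility with the mother I^B I^B and summing P(type AB): 1/2·1 + 1/2·1/2 = 3/4.

3/4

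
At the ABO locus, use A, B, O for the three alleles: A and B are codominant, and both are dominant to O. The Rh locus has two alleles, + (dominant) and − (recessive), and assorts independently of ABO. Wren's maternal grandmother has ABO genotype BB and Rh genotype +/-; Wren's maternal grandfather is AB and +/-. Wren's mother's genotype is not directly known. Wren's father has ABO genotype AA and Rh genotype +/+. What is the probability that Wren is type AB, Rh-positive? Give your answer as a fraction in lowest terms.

3/4

Wren's mother's ABO genotype from BB × AB: 1/2 AB, 1/2 BB.
Crossing each possibility with the father AA and summing P(type AB): 1/2·1/2 + 1/2·1 = 3/4.
Similarly for Rh via the mother's Rh distribution: P(Rh+) = 1.
Independent loci: 3/4 × 1 = 3/4.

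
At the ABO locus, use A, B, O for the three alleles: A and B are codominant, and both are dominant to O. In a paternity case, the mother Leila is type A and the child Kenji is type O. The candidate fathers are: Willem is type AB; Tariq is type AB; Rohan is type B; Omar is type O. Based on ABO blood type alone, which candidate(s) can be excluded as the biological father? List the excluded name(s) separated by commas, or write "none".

A candidate is excluded only if no genotype consistent with his phenotype could produce a type O child with a type A mother.
Willem (type AB): no genotype consistent with that phenotype can produce a type-O child with a type-A mother.
Tariq (type AB): no genotype consistent with that phenotype can produce a type-O child with a type-A mother.

Willem, Tariq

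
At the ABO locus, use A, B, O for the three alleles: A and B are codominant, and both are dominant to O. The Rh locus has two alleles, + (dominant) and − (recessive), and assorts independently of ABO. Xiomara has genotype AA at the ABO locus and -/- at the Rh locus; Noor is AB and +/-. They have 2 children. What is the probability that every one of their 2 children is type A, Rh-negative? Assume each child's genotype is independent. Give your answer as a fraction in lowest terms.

ABO cross AA × AB → 1/2 A, 1/2 AB.
Rh cross -/- × +/- → 1/2 Rh+, 1/2 Rh-; so P(type A, Rh-negative) = 1/2 × 1/2 = 1/4 per child.
All 2 independent: (1/4)^2 = 1/16.

1/16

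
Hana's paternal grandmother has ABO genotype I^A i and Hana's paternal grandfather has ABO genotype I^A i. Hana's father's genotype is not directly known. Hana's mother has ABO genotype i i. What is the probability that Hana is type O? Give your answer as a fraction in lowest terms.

Hana's father's ABO genotype from I^A i × I^A i: 1/4 I^A I^A, 1/2 I^A i, 1/4 i i.
Crossing each possibility with the mother i i and summing P(type O): 1/4·0 + 1/2·1/2 + 1/4·1 = 1/2.

1/2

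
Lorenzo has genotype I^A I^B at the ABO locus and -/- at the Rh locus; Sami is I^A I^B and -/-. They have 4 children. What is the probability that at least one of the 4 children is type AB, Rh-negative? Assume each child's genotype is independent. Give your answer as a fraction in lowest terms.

15/16

ABO cross I^A I^B × I^A I^B → 1/4 A, 1/4 B, 1/2 AB.
Rh cross -/- × -/- → 1 Rh-; so P(type AB, Rh-negative) = 1/2 × 1 = 1/2 per child.
P(none) = (1/2)^4 = 1/16; P(at least one) = 1 − 1/16 = 15/16.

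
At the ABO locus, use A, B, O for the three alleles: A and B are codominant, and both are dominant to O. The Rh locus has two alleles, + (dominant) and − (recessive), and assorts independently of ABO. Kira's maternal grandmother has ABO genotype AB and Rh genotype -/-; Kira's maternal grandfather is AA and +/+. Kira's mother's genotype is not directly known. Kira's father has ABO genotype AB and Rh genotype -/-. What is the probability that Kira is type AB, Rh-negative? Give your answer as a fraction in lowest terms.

1/4

Kira's mother's ABO genotype from AB × AA: 1/2 AA, 1/2 AB.
Crossing each possibility with the father AB and summing P(type AB): 1/2·1/2 + 1/2·1/2 = 1/2.
Similarly for Rh via the mother's Rh distribution: P(Rh-) = 1/2.
Independent loci: 1/2 × 1/2 = 1/4.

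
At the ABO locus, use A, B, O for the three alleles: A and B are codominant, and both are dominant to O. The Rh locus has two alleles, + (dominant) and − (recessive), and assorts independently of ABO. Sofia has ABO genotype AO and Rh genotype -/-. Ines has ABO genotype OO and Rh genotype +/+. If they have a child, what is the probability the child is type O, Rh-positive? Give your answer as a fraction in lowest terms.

1/2

ABO cross AO × OO → offspring phenotypes: 1/2 O, 1/2 A.
Rh cross -/- × +/+ → 1 Rh+.
Independent loci: P(type O, Rh-positive) = 1/2 × 1 = 1/2.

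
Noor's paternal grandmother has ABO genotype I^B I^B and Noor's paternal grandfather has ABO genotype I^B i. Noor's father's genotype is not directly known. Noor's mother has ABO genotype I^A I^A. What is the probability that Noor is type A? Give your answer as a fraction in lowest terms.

1/4

Noor's father's ABO genotype from I^B I^B × I^B i: 1/2 I^B I^B, 1/2 I^B i.
Crossing each possibility with the mother I^A I^A and summing P(type A): 1/2·0 + 1/2·1/2 = 1/4.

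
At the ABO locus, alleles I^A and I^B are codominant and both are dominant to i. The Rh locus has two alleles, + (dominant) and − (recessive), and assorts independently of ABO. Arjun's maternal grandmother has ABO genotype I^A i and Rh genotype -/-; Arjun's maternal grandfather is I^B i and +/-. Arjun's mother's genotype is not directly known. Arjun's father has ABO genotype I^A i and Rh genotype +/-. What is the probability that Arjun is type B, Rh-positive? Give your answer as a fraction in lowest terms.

Arjun's mother's ABO genotype from I^A i × I^B i: 1/4 I^A I^B, 1/4 I^A i, 1/4 I^B i, 1/4 i i.
Crossing each possibility with the father I^A i and summing P(type B): 1/4·1/4 + 1/4·0 + 1/4·1/4 + 1/4·0 = 1/8.
Similarly for Rh via the mother's Rh distribution: P(Rh+) = 5/8.
Independent loci: 1/8 × 5/8 = 5/64.

5/64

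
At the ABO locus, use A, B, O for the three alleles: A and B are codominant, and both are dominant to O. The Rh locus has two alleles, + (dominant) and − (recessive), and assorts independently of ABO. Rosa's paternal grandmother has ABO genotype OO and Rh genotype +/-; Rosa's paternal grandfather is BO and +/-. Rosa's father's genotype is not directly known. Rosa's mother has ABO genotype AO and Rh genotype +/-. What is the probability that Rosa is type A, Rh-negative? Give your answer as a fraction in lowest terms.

3/32

Rosa's father's ABO genotype from OO × BO: 1/2 BO, 1/2 OO.
Crossing each possibility with the mother AO and summing P(type A): 1/2·1/4 + 1/2·1/2 = 3/8.
Similarly for Rh via the father's Rh distribution: P(Rh-) = 1/4.
Independent loci: 3/8 × 1/4 = 3/32.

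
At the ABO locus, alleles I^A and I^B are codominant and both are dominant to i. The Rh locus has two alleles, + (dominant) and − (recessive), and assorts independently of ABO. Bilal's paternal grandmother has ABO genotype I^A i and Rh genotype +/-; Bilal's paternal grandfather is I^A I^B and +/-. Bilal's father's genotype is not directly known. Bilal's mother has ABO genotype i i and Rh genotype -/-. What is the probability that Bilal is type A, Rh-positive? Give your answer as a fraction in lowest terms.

1/4

Bilal's father's ABO genotype from I^A i × I^A I^B: 1/4 I^A I^A, 1/4 I^A I^B, 1/4 I^A i, 1/4 I^B i.
Crossing each possibility with the mother i i and summing P(type A): 1/4·1 + 1/4·1/2 + 1/4·1/2 + 1/4·0 = 1/2.
Similarly for Rh via the father's Rh distribution: P(Rh+) = 1/2.
Independent loci: 1/2 × 1/2 = 1/4.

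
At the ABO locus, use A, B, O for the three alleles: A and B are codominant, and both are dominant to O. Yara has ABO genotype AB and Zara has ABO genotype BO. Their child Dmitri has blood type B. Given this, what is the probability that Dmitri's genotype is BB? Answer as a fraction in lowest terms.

1/2

Cross AB × BO → 1/4 AB, 1/4 AO, 1/4 BB, 1/4 BO.
Type-B genotypes among offspring: BB (1/4), BO (1/4); total 1/2.
P(BB | type B) = (1/4) / (1/2) = 1/2.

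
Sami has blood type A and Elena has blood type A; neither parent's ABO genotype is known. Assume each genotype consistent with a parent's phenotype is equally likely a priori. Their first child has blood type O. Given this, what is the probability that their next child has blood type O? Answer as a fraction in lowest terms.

1/4

Possible genotypes: Sami ∈ {AA, AO}; Elena ∈ {AA, AO}.
Weight each parental genotype pair by prior × P(type-O child):
  AO × AO: posterior weight 1; P(next child type O) = 1/4.
Weighted sum = 1/4.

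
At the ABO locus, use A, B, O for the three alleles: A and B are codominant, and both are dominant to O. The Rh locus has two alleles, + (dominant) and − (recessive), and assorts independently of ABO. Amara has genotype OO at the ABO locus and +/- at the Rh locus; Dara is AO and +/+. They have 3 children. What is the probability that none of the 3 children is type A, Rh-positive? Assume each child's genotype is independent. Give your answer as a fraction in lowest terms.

ABO cross OO × AO → 1/2 O, 1/2 A.
Rh cross +/- × +/+ → 1 Rh+; so P(type A, Rh-positive) = 1/2 × 1 = 1/2 per child.
P(not type A, Rh-positive) = 1/2 for one child; (1/2)^3 = 1/8.

1/8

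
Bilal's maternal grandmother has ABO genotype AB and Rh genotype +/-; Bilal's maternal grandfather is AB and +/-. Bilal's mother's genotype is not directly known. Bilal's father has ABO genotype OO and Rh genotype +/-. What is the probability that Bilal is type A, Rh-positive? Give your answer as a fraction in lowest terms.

Bilal's mother's ABO genotype from AB × AB: 1/4 AA, 1/2 AB, 1/4 BB.
Crossing each possibility with the father OO and summing P(type A): 1/4·1 + 1/2·1/2 + 1/4·0 = 1/2.
Similarly for Rh via the mother's Rh distribution: P(Rh+) = 3/4.
Independent loci: 1/2 × 3/4 = 3/8.

3/8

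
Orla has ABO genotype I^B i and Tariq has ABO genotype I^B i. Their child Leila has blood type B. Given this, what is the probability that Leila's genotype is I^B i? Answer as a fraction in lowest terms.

Cross I^B i × I^B i → 1/4 I^B I^B, 1/2 I^B i, 1/4 i i.
Type-B genotypes among offspring: I^B I^B (1/4), I^B i (1/2); total 3/4.
P(I^B i | type B) = (1/2) / (3/4) = 2/3.

2/3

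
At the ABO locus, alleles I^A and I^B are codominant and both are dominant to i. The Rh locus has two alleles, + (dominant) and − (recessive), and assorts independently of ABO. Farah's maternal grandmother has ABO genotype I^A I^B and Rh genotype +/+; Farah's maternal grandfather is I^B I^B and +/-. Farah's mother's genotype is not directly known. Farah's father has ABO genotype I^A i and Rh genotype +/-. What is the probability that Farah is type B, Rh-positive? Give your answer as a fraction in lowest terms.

Farah's mother's ABO genotype from I^A I^B × I^B I^B: 1/2 I^A I^B, 1/2 I^B I^B.
Crossing each possibility with the father I^A i and summing P(type B): 1/2·1/4 + 1/2·1/2 = 3/8.
Similarly for Rh via the mother's Rh distribution: P(Rh+) = 7/8.
Independent loci: 3/8 × 7/8 = 21/64.

21/64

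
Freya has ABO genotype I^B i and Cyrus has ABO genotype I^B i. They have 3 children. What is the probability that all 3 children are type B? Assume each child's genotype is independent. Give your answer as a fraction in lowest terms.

ABO cross I^B i × I^B i → 1/4 O, 3/4 B.
So P(type B) = 3/4 per child.
All 3 independent: (3/4)^3 = 27/64.

27/64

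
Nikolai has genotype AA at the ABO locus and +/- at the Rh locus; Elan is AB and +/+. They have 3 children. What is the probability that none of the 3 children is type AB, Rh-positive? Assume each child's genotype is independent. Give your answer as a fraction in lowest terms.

ABO cross AA × AB → 1/2 A, 1/2 AB.
Rh cross +/- × +/+ → 1 Rh+; so P(type AB, Rh-positive) = 1/2 × 1 = 1/2 per child.
P(not type AB, Rh-positive) = 1/2 for one child; (1/2)^3 = 1/8.

1/8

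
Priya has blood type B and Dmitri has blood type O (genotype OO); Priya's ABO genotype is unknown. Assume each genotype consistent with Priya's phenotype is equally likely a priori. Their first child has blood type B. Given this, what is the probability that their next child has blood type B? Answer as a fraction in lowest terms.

Possible genotypes: Priya ∈ {BB, BO}; Dmitri ∈ {OO}.
Weight each parental genotype pair by prior × P(type-B child):
  BB × OO: posterior weight 2/3; P(next child type B) = 1.
  BO × OO: posterior weight 1/3; P(next child type B) = 1/2.
Weighted sum = 5/6.

5/6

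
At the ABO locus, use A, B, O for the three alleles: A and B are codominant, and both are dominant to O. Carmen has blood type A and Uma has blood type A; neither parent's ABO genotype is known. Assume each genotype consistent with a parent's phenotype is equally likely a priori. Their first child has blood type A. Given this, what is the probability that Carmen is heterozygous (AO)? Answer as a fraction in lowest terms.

7/15

Possible genotypes: Carmen ∈ {AA, AO}; Uma ∈ {AA, AO}.
Weight each parental genotype pair by prior × P(type-A child):
  AA × AA: posterior weight 4/15.
  AA × AO: posterior weight 4/15.
  AO × AA: posterior weight 4/15.
  AO × AO: posterior weight 1/5.
Sum the posterior weight over pairs where Carmen is AO: 7/15.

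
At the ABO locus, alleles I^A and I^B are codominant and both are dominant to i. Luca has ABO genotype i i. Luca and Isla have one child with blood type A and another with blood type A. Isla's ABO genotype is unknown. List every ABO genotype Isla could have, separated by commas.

I^A I^A, I^A I^B, I^A i

For each candidate genotype of Isla, check whether crossing it with i i can produce every observed child phenotype.
  I^A I^A → possible child types {A} ✓
  I^A I^B → possible child types {A, B} ✓
  I^A i → possible child types {O, A} ✓
  I^B I^B → possible child types {B} ✗
  I^B i → possible child types {O, B} ✗
  i i → possible child types {O} ✗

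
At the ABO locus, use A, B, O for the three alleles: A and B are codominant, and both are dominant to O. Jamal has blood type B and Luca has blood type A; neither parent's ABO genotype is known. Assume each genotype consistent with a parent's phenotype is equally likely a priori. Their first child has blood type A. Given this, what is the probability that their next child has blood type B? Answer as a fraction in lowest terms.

Possible genotypes: Jamal ∈ {BB, BO}; Luca ∈ {AA, AO}.
Weight each parental genotype pair by prior × P(type-A child):
  BO × AA: posterior weight 2/3; P(next child type B) = 0.
  BO × AO: posterior weight 1/3; P(next child type B) = 1/4.
Weighted sum = 1/12.

1/12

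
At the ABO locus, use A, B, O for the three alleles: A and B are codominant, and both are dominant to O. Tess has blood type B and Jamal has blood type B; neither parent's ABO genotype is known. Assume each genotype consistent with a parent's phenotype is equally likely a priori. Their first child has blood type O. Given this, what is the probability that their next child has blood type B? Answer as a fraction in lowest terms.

3/4

Possible genotypes: Tess ∈ {BB, BO}; Jamal ∈ {BB, BO}.
Weight each parental genotype pair by prior × P(type-O child):
  BO × BO: posterior weight 1; P(next child type B) = 3/4.
Weighted sum = 3/4.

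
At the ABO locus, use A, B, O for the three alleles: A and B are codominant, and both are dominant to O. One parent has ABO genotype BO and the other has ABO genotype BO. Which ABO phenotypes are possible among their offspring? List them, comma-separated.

O, B

Gametes from BO × BO give offspring ABO genotypes BB, BO, OO, i.e. phenotypes O, B.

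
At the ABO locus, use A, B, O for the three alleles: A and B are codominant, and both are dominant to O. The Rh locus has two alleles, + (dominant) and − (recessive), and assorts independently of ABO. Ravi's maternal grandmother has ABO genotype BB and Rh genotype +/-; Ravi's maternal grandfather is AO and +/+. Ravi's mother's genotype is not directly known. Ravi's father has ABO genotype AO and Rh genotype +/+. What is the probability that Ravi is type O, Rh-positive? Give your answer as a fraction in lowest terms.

1/8

Ravi's mother's ABO genotype from BB × AO: 1/2 AB, 1/2 BO.
Crossing each possibility with the father AO and summing P(type O): 1/2·0 + 1/2·1/4 = 1/8.
Similarly for Rh via the mother's Rh distribution: P(Rh+) = 1.
Independent loci: 1/8 × 1 = 1/8.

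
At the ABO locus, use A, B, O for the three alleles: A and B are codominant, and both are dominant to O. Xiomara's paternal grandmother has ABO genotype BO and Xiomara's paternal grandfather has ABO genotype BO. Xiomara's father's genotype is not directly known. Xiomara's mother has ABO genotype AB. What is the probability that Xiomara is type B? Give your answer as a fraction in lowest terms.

Xiomara's father's ABO genotype from BO × BO: 1/4 BB, 1/2 BO, 1/4 OO.
Crossing each possibility with the mother AB and summing P(type B): 1/4·1/2 + 1/2·1/2 + 1/4·1/2 = 1/2.

1/2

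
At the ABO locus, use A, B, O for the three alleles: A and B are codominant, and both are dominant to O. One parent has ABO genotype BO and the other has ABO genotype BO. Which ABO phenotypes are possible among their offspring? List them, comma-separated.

Gametes from BO × BO give offspring ABO genotypes BB, BO, OO, i.e. phenotypes O, B.

O, B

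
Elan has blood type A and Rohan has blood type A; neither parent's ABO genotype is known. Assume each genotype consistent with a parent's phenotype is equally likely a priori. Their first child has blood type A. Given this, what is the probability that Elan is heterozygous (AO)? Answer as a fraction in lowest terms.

Possible genotypes: Elan ∈ {AA, AO}; Rohan ∈ {AA, AO}.
Weight each parental genotype pair by prior × P(type-A child):
  AA × AA: posterior weight 4/15.
  AA × AO: posterior weight 4/15.
  AO × AA: posterior weight 4/15.
  AO × AO: posterior weight 1/5.
Sum the posterior weight over pairs where Elan is AO: 7/15.

7/15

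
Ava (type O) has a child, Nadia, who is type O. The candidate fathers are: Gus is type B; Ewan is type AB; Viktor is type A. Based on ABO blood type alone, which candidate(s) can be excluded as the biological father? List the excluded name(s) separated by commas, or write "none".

A candidate is excluded only if no genotype consistent with his phenotype could produce a type O child with a type O mother.
Ewan (type AB): no genotype consistent with that phenotype can produce a type-O child with a type-O mother.

Ewan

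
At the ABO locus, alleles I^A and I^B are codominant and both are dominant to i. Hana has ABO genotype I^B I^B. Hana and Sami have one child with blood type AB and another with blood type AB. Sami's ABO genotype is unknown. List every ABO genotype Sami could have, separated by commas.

For each candidate genotype of Sami, check whether crossing it with I^B I^B can produce every observed child phenotype.
  I^A I^A → possible child types {AB} ✓
  I^A I^B → possible child types {B, AB} ✓
  I^A i → possible child types {B, AB} ✓
  I^B I^B → possible child types {B} ✗
  I^B i → possible child types {B} ✗
  i i → possible child types {B} ✗

I^A I^A, I^A I^B, I^A i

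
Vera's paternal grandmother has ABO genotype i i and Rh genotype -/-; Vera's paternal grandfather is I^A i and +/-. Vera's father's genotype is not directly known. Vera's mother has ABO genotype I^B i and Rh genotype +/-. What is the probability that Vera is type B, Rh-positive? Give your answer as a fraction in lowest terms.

Vera's father's ABO genotype from i i × I^A i: 1/2 I^A i, 1/2 i i.
Crossing each possibility with the mother I^B i and summing P(type B): 1/2·1/4 + 1/2·1/2 = 3/8.
Similarly for Rh via the father's Rh distribution: P(Rh+) = 5/8.
Independent loci: 3/8 × 5/8 = 15/64.

15/64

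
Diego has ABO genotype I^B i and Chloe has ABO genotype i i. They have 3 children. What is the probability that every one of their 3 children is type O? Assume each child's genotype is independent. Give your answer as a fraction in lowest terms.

ABO cross I^B i × i i → 1/2 O, 1/2 B.
So P(type O) = 1/2 per child.
All 3 independent: (1/2)^3 = 1/8.

1/8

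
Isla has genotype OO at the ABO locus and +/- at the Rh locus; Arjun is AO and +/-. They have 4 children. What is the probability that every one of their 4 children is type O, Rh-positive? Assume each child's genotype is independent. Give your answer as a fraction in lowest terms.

ABO cross OO × AO → 1/2 O, 1/2 A.
Rh cross +/- × +/- → 3/4 Rh+, 1/4 Rh-; so P(type O, Rh-positive) = 1/2 × 3/4 = 3/8 per child.
All 4 independent: (3/8)^4 = 81/4096.

81/4096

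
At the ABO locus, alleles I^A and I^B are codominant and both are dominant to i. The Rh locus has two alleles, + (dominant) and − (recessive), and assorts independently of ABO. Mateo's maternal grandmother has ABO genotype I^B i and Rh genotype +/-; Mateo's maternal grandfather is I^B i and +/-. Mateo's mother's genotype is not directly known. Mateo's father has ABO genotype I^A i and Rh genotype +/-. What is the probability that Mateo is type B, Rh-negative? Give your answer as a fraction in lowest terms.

Mateo's mother's ABO genotype from I^B i × I^B i: 1/4 I^B I^B, 1/2 I^B i, 1/4 i i.
Crossing each possibility with the father I^A i and summing P(type B): 1/4·1/2 + 1/2·1/4 + 1/4·0 = 1/4.
Similarly for Rh via the mother's Rh distribution: P(Rh-) = 1/4.
Independent loci: 1/4 × 1/4 = 1/16.

1/16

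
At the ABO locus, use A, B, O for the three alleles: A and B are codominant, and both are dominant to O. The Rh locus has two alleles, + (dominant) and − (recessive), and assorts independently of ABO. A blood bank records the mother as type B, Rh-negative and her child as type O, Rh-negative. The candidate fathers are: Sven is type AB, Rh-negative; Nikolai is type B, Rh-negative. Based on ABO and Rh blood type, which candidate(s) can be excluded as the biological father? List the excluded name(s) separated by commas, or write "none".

A candidate is excluded only if no genotype consistent with his phenotype could produce a type O, Rh-negative child with a type B, Rh-negative mother.
Sven (type AB, Rh-): no genotype consistent with that phenotype can produce a type-O Rh- child with a type-B mother.

Sven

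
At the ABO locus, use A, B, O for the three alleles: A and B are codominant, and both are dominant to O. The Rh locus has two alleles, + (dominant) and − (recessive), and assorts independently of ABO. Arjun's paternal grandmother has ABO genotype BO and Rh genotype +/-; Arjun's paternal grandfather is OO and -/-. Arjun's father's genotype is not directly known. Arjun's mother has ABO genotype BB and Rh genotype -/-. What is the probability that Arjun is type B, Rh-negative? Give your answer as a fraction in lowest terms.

Arjun's father's ABO genotype from BO × OO: 1/2 BO, 1/2 OO.
Crossing each possibility with the mother BB and summing P(type B): 1/2·1 + 1/2·1 = 1.
Similarly for Rh via the father's Rh distribution: P(Rh-) = 3/4.
Independent loci: 1 × 3/4 = 3/4.

3/4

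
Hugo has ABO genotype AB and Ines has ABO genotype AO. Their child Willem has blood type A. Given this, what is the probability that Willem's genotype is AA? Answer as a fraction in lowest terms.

1/2

Cross AB × AO → 1/4 AA, 1/4 AB, 1/4 AO, 1/4 BO.
Type-A genotypes among offspring: AA (1/4), AO (1/4); total 1/2.
P(AA | type A) = (1/4) / (1/2) = 1/2.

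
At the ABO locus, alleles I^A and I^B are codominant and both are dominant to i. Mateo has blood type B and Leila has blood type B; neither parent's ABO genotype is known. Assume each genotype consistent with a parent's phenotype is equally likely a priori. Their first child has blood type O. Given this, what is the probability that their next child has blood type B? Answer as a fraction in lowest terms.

3/4

Possible genotypes: Mateo ∈ {I^B I^B, I^B i}; Leila ∈ {I^B I^B, I^B i}.
Weight each parental genotype pair by prior × P(type-O child):
  I^B i × I^B i: posterior weight 1; P(next child type B) = 3/4.
Weighted sum = 3/4.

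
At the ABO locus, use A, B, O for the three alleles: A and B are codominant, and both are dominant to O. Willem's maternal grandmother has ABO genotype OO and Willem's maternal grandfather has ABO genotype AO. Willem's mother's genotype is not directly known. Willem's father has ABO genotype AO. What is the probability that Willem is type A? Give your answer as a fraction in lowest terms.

Willem's mother's ABO genotype from OO × AO: 1/2 AO, 1/2 OO.
Crossing each possibility with the father AO and summing P(type A): 1/2·3/4 + 1/2·1/2 = 5/8.

5/8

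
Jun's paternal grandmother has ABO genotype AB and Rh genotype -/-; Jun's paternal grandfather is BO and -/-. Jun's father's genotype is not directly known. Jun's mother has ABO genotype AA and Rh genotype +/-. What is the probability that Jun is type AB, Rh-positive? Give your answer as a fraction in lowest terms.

Jun's father's ABO genotype from AB × BO: 1/4 AB, 1/4 AO, 1/4 BB, 1/4 BO.
Crossing each possibility with the mother AA and summing P(type AB): 1/4·1/2 + 1/4·0 + 1/4·1 + 1/4·1/2 = 1/2.
Similarly for Rh via the father's Rh distribution: P(Rh+) = 1/2.
Independent loci: 1/2 × 1/2 = 1/4.

1/4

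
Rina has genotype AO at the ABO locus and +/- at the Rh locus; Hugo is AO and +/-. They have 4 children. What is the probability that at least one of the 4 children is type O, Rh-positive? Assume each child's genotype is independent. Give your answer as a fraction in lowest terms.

36975/65536

ABO cross AO × AO → 1/4 O, 3/4 A.
Rh cross +/- × +/- → 3/4 Rh+, 1/4 Rh-; so P(type O, Rh-positive) = 1/4 × 3/4 = 3/16 per child.
P(none) = (13/16)^4 = 28561/65536; P(at least one) = 1 − 28561/65536 = 36975/65536.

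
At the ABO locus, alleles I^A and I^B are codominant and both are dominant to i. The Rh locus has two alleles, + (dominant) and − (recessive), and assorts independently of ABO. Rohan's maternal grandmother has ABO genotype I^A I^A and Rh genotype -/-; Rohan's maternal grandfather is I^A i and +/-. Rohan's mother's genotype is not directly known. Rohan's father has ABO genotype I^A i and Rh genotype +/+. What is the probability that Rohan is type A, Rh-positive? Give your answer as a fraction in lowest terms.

Rohan's mother's ABO genotype from I^A I^A × I^A i: 1/2 I^A I^A, 1/2 I^A i.
Crossing each possibility with the father I^A i and summing P(type A): 1/2·1 + 1/2·3/4 = 7/8.
Similarly for Rh via the mother's Rh distribution: P(Rh+) = 1.
Independent loci: 7/8 × 1 = 7/8.

7/8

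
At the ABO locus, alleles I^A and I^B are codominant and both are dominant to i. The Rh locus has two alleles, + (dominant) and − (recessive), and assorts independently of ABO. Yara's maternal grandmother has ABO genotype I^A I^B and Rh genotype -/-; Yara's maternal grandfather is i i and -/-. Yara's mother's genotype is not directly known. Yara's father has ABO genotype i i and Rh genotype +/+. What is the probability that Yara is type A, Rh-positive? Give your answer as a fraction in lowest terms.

1/4

Yara's mother's ABO genotype from I^A I^B × i i: 1/2 I^A i, 1/2 I^B i.
Crossing each possibility with the father i i and summing P(type A): 1/2·1/2 + 1/2·0 = 1/4.
Similarly for Rh via the mother's Rh distribution: P(Rh+) = 1.
Independent loci: 1/4 × 1 = 1/4.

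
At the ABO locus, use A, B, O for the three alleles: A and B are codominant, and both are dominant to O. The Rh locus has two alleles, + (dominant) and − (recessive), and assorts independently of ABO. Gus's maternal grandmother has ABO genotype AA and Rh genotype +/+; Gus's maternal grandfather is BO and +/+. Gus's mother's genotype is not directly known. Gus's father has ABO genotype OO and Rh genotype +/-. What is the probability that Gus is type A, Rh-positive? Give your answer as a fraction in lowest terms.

Gus's mother's ABO genotype from AA × BO: 1/2 AB, 1/2 AO.
Crossing each possibility with the father OO and summing P(type A): 1/2·1/2 + 1/2·1/2 = 1/2.
Similarly for Rh via the mother's Rh distribution: P(Rh+) = 1.
Independent loci: 1/2 × 1 = 1/2.

1/2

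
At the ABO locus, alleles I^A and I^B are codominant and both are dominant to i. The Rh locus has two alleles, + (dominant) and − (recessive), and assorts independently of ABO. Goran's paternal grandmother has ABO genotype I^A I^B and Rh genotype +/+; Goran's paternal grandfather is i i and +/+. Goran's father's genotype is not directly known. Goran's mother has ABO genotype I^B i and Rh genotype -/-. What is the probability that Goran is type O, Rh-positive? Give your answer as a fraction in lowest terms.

1/4

Goran's father's ABO genotype from I^A I^B × i i: 1/2 I^A i, 1/2 I^B i.
Crossing each possibility with the mother I^B i and summing P(type O): 1/2·1/4 + 1/2·1/4 = 1/4.
Similarly for Rh via the father's Rh distribution: P(Rh+) = 1.
Independent loci: 1/4 × 1 = 1/4.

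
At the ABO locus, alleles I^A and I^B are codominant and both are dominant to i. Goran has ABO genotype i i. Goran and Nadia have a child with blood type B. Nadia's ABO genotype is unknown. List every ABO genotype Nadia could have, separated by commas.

For each candidate genotype of Nadia, check whether crossing it with i i can produce every observed child phenotype.
  I^A I^A → possible child types {A} ✗
  I^A I^B → possible child types {A, B} ✓
  I^A i → possible child types {O, A} ✗
  I^B I^B → possible child types {B} ✓
  I^B i → possible child types {O, B} ✓
  i i → possible child types {O} ✗

I^A I^B, I^B I^B, I^B i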